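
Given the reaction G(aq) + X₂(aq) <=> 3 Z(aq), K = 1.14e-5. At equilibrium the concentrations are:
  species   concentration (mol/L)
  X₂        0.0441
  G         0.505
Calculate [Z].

At equilibrium, K = [Z]³ / ([G]·[X₂]) = 1.14e-5.
([Z])³ / ((0.505)·(0.0441)) = 1.14e-5
[Z]³ = 2.54e-7 ⇒ [Z] = 0.00633 mol/L

[Z] = 0.00633 mol/L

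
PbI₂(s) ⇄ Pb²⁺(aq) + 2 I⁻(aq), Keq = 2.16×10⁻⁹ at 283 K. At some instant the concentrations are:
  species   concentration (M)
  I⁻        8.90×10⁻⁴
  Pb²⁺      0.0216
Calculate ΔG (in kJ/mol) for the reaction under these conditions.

(PbI₂ is a pure solid — omitted from Q.)
Q = [Pb²⁺]·[I⁻]² = (0.0216)·(8.90×10⁻⁴)² = 1.71×10⁻⁸
ΔG = RT ln(Q/Keq) = (8.314 J mol⁻¹ K⁻¹)(283 K) × ln(1.71×10⁻⁸/2.16×10⁻⁹)
   = (2.353 kJ/mol)(2.069) = 4.87 kJ/mol
ΔG > 0, so the forward reaction is non-spontaneous (proceeds in reverse).

ΔG = 4.87 kJ/mol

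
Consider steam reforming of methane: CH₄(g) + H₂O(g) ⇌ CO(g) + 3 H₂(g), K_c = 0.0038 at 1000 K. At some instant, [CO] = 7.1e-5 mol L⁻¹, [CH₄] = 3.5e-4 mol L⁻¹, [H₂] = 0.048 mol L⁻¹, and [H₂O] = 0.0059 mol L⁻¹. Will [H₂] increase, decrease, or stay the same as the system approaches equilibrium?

stay the same

Q_c = [CO]·[H₂]³ / ([CH₄]·[H₂O]) = (7.1e-5)·(0.048)³ / ((3.5e-4)·(0.0059)) = 0.0038
Q_c = 0.0038 = K_c; the system is at equilibrium.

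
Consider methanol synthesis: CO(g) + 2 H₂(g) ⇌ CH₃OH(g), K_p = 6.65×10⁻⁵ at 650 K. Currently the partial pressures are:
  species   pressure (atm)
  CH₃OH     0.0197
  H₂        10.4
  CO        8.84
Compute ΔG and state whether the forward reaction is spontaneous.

ΔG = -6.33 kJ/mol; the forward reaction is spontaneous

Q_p = P(CH₃OH) / (P(CO)·P(H₂)²) = (0.0197) / ((8.84)·(10.4)²) = 2.06×10⁻⁵
ΔG = RT ln(Q_p/K_p) = (8.314 J mol⁻¹ K⁻¹)(650 K) × ln(2.06×10⁻⁵/6.65×10⁻⁵)
   = (5.404 kJ/mol)(-1.172) = -6.33 kJ/mol
ΔG < 0, so the forward reaction is spontaneous (proceeds forward).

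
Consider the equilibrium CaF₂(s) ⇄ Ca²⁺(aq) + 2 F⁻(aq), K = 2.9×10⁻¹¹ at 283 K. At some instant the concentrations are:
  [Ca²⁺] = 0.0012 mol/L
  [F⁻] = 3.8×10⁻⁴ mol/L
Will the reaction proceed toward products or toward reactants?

(CaF₂ is a pure solid — omitted from Q.)
Q = [Ca²⁺]·[F⁻]² = (0.0012)·(3.8×10⁻⁴)² = 1.7×10⁻¹⁰
Q = 1.7×10⁻¹⁰ > K = 2.9×10⁻¹¹, so the reverse reaction proceeds.

toward reactants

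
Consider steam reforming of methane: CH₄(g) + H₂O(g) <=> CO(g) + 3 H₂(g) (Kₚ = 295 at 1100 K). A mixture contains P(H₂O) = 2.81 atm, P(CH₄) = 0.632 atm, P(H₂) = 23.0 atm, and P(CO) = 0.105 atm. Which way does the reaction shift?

Qₚ = P(CO)·P(H₂)³ / (P(CH₄)·P(H₂O)) = (0.105)·(23.0)³ / ((0.632)·(2.81)) = 719
Qₚ = 719 > Kₚ = 295, so the reverse reaction proceeds.

to the left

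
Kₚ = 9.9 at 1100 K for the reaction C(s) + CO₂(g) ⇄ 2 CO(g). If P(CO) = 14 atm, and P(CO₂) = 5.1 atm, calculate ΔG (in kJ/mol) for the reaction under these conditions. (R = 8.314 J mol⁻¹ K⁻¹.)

ΔG = 12.4 kJ/mol

(C is a pure solid — omitted from Qₚ.)
Qₚ = P(CO)² / P(CO₂) = (14)² / (5.1) = 38.4
ΔG = RT ln(Qₚ/Kₚ) = (8.314 J mol⁻¹ K⁻¹)(1100 K) × ln(38.4/9.9)
   = (9.145 kJ/mol)(1.356) = 12.4 kJ/mol
ΔG > 0, so the forward reaction is non-spontaneous (proceeds in reverse).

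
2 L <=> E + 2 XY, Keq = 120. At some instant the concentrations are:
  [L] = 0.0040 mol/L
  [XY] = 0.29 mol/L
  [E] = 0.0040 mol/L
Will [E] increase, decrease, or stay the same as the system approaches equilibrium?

Q = [E]·[XY]² / [L]² = (0.0040)·(0.29)² / (0.0040)² = 21
Q = 21 < Keq = 120: net forward reaction.
E is a product, so it increases.

increase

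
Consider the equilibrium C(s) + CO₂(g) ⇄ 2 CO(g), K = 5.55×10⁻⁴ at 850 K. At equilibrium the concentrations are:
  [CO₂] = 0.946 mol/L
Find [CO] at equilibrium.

(C is a pure solid — omitted from K.)
At equilibrium, K = [CO]² / [CO₂] = 5.55×10⁻⁴.
([CO])² / (0.946) = 5.55×10⁻⁴
[CO]² = 5.25×10⁻⁴ ⇒ [CO] = 0.0229 mol/L

[CO] = 0.0229 mol/L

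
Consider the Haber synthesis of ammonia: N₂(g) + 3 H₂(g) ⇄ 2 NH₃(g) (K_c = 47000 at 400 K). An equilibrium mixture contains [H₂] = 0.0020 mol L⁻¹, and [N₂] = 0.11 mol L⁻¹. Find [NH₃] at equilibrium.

At equilibrium, K_c = [NH₃]² / ([N₂]·[H₂]³) = 47000.
([NH₃])² / ((0.11)·(0.0020)³) = 47000
[NH₃]² = 4.14e-5 ⇒ [NH₃] = 0.0064 mol L⁻¹

[NH₃] = 0.0064 mol L⁻¹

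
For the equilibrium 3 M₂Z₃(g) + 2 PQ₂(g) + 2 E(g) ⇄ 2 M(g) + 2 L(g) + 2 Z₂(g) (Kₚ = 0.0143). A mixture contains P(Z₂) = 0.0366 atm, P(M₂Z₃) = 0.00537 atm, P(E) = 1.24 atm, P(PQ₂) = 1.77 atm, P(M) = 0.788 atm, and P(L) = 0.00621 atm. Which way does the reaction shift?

Qₚ = P(M)²·P(L)²·P(Z₂)² / (P(M₂Z₃)³·P(PQ₂)²·P(E)²) = (0.788)²·(0.00621)²·(0.0366)² / ((0.00537)³·(1.77)²·(1.24)²) = 0.0430
Qₚ = 0.0430 > Kₚ = 0.0143, so the reverse reaction proceeds.

toward reactants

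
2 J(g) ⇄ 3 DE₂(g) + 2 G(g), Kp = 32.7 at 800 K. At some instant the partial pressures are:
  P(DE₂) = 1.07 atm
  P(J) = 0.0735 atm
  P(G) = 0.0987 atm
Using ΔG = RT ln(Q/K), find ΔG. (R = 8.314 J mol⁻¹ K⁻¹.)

Qp = P(DE₂)³·P(G)² / P(J)² = (1.07)³·(0.0987)² / (0.0735)² = 2.21
ΔG = RT ln(Qp/Kp) = (8.314 J mol⁻¹ K⁻¹)(800 K) × ln(2.21/32.7)
   = (6.651 kJ/mol)(-2.694) = -17.9 kJ/mol
ΔG < 0, so the forward reaction is spontaneous (proceeds forward).

ΔG = -17.9 kJ/mol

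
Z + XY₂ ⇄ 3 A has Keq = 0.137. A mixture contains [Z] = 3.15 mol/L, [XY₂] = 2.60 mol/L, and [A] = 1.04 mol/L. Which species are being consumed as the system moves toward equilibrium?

none (at equilibrium)

Q = [A]³ / ([Z]·[XY₂]) = (1.04)³ / ((3.15)·(2.60)) = 0.137
Q = 0.137 = Keq; the system is at equilibrium.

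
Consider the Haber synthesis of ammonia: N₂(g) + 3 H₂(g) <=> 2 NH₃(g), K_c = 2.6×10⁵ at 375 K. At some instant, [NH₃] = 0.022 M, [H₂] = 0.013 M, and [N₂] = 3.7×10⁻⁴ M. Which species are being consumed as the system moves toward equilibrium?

Q_c = [NH₃]² / ([N₂]·[H₂]³) = (0.022)² / ((3.7×10⁻⁴)·(0.013)³) = 6.0×10⁵
Q_c = 6.0×10⁵ > K_c = 2.6×10⁵: net reverse reaction.

NH₃ (products)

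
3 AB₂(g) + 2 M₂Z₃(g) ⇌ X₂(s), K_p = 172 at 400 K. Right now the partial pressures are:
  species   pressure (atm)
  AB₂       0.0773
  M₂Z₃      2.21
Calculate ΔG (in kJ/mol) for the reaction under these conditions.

(X₂ is a pure solid — omitted from Q_p.)
Q_p = 1 / (P(AB₂)³·P(M₂Z₃)²) = 1 / ((0.0773)³·(2.21)²) = 443
ΔG = RT ln(Q_p/K_p) = (8.314 J mol⁻¹ K⁻¹)(400 K) × ln(443/172)
   = (3.326 kJ/mol)(0.9461) = 3.15 kJ/mol
ΔG > 0, so the forward reaction is non-spontaneous (proceeds in reverse).

ΔG = 3.15 kJ/mol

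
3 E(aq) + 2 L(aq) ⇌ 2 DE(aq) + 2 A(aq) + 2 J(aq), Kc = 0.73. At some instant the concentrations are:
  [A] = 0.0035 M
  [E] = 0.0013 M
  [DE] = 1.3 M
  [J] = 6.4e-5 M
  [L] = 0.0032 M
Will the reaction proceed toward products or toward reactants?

Qc = [DE]²·[A]²·[J]² / ([E]³·[L]²) = (1.3)²·(0.0035)²·(6.4e-5)² / ((0.0013)³·(0.0032)²) = 3.8
Qc = 3.8 > Kc = 0.73, so the reverse reaction proceeds.

toward reactants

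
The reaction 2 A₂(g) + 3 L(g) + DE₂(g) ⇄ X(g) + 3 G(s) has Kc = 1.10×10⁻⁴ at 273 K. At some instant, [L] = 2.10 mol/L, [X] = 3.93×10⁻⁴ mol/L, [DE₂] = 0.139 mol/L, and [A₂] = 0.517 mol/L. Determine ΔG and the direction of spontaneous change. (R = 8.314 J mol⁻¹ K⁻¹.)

ΔG = 5.31 kJ/mol; the forward reaction is non-spontaneous

(G is a pure solid — omitted from Qc.)
Qc = [X] / ([A₂]²·[L]³·[DE₂]) = (3.93×10⁻⁴) / ((0.517)²·(2.10)³·(0.139)) = 0.00114
ΔG = RT ln(Qc/Kc) = (8.314 J mol⁻¹ K⁻¹)(273 K) × ln(0.00114/1.10×10⁻⁴)
   = (2.270 kJ/mol)(2.338) = 5.31 kJ/mol
ΔG > 0, so the forward reaction is non-spontaneous (proceeds in reverse).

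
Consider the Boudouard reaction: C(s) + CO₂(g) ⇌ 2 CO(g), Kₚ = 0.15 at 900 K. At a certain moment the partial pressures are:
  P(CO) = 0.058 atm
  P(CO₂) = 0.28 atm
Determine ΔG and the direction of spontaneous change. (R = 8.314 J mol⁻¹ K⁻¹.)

(C is a pure solid — omitted from Qₚ.)
Qₚ = P(CO)² / P(CO₂) = (0.058)² / (0.28) = 0.0120
ΔG = RT ln(Qₚ/Kₚ) = (8.314 J mol⁻¹ K⁻¹)(900 K) × ln(0.0120/0.15)
   = (7.483 kJ/mol)(-2.526) = -18.9 kJ/mol
ΔG < 0, so the forward reaction is spontaneous (proceeds forward).

ΔG = -18.9 kJ/mol; the forward reaction is spontaneous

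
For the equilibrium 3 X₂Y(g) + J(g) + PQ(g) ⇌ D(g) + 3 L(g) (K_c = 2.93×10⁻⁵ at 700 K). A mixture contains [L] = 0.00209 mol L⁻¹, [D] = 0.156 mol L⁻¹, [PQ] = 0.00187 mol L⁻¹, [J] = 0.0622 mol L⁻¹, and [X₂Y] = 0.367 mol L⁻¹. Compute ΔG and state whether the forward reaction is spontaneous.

ΔG = 12.4 kJ/mol; the forward reaction is non-spontaneous

Q_c = [D]·[L]³ / ([X₂Y]³·[J]·[PQ]) = (0.156)·(0.00209)³ / ((0.367)³·(0.0622)·(0.00187)) = 2.48×10⁻⁴
ΔG = RT ln(Q_c/K_c) = (8.314 J mol⁻¹ K⁻¹)(700 K) × ln(2.48×10⁻⁴/2.93×10⁻⁵)
   = (5.820 kJ/mol)(2.136) = 12.4 kJ/mol
ΔG > 0, so the forward reaction is non-spontaneous (proceeds in reverse).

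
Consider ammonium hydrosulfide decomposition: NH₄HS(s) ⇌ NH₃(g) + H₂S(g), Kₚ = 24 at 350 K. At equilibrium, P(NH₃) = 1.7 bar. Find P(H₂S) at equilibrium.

P(H₂S) = 14 bar

(NH₄HS is a pure solid — omitted from Kₚ.)
At equilibrium, Kₚ = P(NH₃)·P(H₂S) = 24.
(1.7)·(P(H₂S)) = 24
P(H₂S) = 14.1 = 14 bar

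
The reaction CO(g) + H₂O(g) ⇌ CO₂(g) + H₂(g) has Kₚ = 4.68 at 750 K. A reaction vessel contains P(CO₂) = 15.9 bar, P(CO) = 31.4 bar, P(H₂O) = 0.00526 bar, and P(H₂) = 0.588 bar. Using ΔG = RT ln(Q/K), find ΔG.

ΔG = 15.5 kJ/mol

Qₚ = P(CO₂)·P(H₂) / (P(CO)·P(H₂O)) = (15.9)·(0.588) / ((31.4)·(0.00526)) = 56.6
ΔG = RT ln(Qₚ/Kₚ) = (8.314 J mol⁻¹ K⁻¹)(750 K) × ln(56.6/4.68)
   = (6.236 kJ/mol)(2.493) = 15.5 kJ/mol
ΔG > 0, so the forward reaction is non-spontaneous (proceeds in reverse).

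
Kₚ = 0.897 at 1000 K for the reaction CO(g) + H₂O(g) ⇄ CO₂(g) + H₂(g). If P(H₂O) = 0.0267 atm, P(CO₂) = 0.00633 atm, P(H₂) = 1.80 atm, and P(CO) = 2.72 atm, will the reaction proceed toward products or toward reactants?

in the forward direction

Qₚ = P(CO₂)·P(H₂) / (P(CO)·P(H₂O)) = (0.00633)·(1.80) / ((2.72)·(0.0267)) = 0.157
Qₚ = 0.157 < Kₚ = 0.897, so the forward reaction proceeds.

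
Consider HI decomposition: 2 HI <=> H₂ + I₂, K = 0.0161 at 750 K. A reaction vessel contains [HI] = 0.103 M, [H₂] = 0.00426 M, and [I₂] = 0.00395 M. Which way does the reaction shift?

toward products

Q = [H₂]·[I₂] / [HI]² = (0.00426)·(0.00395) / (0.103)² = 0.00159
Q = 0.00159 < K = 0.0161, so the forward reaction proceeds.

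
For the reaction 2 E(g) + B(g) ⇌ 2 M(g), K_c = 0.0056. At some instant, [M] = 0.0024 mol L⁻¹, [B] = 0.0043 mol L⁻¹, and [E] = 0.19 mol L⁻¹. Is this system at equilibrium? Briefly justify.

no; Q > K, reaction proceeds in reverse

Q_c = [M]² / ([E]²·[B]) = (0.0024)² / ((0.19)²·(0.0043)) = 0.037
Q_c = 0.037 > K_c = 0.0056: net reverse reaction.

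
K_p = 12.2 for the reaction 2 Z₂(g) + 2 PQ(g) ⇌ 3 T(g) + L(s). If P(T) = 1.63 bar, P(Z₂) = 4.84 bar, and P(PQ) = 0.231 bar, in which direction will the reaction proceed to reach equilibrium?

in the forward direction

(L is a pure solid — omitted from Q_p.)
Q_p = P(T)³ / (P(Z₂)²·P(PQ)²) = (1.63)³ / ((4.84)²·(0.231)²) = 3.46
Q_p = 3.46 < K_p = 12.2, so the forward reaction proceeds.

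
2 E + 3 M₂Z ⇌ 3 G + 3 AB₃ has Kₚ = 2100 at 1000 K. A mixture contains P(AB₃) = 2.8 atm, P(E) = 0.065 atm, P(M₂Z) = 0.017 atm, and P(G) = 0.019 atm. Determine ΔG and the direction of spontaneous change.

Qₚ = P(G)³·P(AB₃)³ / (P(E)²·P(M₂Z)³) = (0.019)³·(2.8)³ / ((0.065)²·(0.017)³) = 7250
ΔG = RT ln(Qₚ/Kₚ) = (8.314 J mol⁻¹ K⁻¹)(1000 K) × ln(7250/2100)
   = (8.314 kJ/mol)(1.239) = 10.3 kJ/mol
ΔG > 0, so the forward reaction is non-spontaneous (proceeds in reverse).

ΔG = 10.3 kJ/mol; the forward reaction is non-spontaneous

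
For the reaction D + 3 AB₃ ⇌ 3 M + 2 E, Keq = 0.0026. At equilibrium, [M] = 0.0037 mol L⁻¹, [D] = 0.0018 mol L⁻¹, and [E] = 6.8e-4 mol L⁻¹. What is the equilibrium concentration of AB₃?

At equilibrium, Keq = [M]³·[E]² / ([D]·[AB₃]³) = 0.0026.
(0.0037)³·(6.8e-4)² / ((0.0018)·([AB₃])³) = 0.0026
[AB₃]³ = 5.00e-9 ⇒ [AB₃] = 0.0017 mol L⁻¹

[AB₃] = 0.0017 mol L⁻¹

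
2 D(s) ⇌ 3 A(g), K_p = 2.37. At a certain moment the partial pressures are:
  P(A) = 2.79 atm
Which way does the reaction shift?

reverse (toward reactants)

(D is a pure solid — omitted from Q_p.)
Q_p = P(A)³ = (2.79)³ = 21.7
Q_p = 21.7 > K_p = 2.37, so the reverse reaction proceeds.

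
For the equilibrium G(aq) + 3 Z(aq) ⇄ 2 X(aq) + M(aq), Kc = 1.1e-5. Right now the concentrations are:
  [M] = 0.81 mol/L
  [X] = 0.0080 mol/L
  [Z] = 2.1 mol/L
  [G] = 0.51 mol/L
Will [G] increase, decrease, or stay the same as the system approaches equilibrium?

Qc = [X]²·[M] / ([G]·[Z]³) = (0.0080)²·(0.81) / ((0.51)·(2.1)³) = 1.1e-5
Qc = 1.1e-5 = Kc; the system is at equilibrium.

stay the same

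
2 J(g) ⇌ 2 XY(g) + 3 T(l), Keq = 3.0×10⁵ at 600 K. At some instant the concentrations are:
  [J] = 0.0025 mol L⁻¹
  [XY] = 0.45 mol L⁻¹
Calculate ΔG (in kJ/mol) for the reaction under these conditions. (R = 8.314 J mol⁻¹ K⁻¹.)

ΔG = -11.1 kJ/mol

(T is a pure liquid — omitted from Q.)
Q = [XY]² / [J]² = (0.45)² / (0.0025)² = 32400
ΔG = RT ln(Q/Keq) = (8.314 J mol⁻¹ K⁻¹)(600 K) × ln(32400/3.0×10⁵)
   = (4.988 kJ/mol)(-2.226) = -11.1 kJ/mol
ΔG < 0, so the forward reaction is spontaneous (proceeds forward).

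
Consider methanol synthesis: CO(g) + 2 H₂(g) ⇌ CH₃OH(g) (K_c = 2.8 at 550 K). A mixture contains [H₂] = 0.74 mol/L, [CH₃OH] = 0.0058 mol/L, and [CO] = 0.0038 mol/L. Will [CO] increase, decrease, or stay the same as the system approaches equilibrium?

stay the same

Q_c = [CH₃OH] / ([CO]·[H₂]²) = (0.0058) / ((0.0038)·(0.74)²) = 2.8
Q_c = 2.8 = K_c; the system is at equilibrium.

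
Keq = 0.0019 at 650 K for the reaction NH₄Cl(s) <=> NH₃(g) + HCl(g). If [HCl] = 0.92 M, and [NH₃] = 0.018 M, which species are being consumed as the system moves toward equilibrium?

NH₃, HCl (products)

(NH₄Cl is a pure solid — omitted from Q.)
Q = [NH₃]·[HCl] = (0.018)·(0.92) = 0.017
Q = 0.017 > Keq = 0.0019: net reverse reaction.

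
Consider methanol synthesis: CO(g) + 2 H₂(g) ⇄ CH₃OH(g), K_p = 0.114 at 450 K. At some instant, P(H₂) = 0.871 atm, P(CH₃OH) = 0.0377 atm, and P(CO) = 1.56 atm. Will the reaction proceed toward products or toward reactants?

forward (toward products)

Q_p = P(CH₃OH) / (P(CO)·P(H₂)²) = (0.0377) / ((1.56)·(0.871)²) = 0.0319
Q_p = 0.0319 < K_p = 0.114, so the forward reaction proceeds.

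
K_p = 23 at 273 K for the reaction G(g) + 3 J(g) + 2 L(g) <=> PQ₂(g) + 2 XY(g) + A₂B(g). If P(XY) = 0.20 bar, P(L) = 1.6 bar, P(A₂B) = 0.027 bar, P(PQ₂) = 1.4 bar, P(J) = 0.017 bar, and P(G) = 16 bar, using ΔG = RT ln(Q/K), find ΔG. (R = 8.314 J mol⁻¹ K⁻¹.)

Q_p = P(PQ₂)·P(XY)²·P(A₂B) / (P(G)·P(J)³·P(L)²) = (1.4)·(0.20)²·(0.027) / ((16)·(0.017)³·(1.6)²) = 7.51
ΔG = RT ln(Q_p/K_p) = (8.314 J mol⁻¹ K⁻¹)(273 K) × ln(7.51/23)
   = (2.270 kJ/mol)(-1.119) = -2.54 kJ/mol
ΔG < 0, so the forward reaction is spontaneous (proceeds forward).

ΔG = -2.54 kJ/mol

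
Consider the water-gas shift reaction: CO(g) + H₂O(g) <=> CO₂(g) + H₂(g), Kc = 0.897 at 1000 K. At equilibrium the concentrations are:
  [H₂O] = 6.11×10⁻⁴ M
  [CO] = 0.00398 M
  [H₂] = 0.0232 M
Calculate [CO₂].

[CO₂] = 9.40×10⁻⁵ M

At equilibrium, Kc = [CO₂]·[H₂] / ([CO]·[H₂O]) = 0.897.
([CO₂])·(0.0232) / ((0.00398)·(6.11×10⁻⁴)) = 0.897
[CO₂] = 9.40×10⁻⁵ M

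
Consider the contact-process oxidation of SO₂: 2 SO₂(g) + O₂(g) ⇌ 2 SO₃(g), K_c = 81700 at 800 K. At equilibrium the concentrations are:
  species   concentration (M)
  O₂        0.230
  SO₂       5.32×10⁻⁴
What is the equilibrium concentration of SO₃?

[SO₃] = 0.0729 M

At equilibrium, K_c = [SO₃]² / ([SO₂]²·[O₂]) = 81700.
([SO₃])² / ((5.32×10⁻⁴)²·(0.230)) = 81700
[SO₃]² = 0.00532 ⇒ [SO₃] = 0.0729 M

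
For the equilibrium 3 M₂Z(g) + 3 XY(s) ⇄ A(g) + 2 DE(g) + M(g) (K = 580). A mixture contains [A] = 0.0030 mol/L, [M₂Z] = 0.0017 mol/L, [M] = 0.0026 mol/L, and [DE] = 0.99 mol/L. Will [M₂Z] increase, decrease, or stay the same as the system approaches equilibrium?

increase

(XY is a pure solid — omitted from Q.)
Q = [A]·[DE]²·[M] / [M₂Z]³ = (0.0030)·(0.99)²·(0.0026) / (0.0017)³ = 1600
Q = 1600 > K = 580: net reverse reaction.
M₂Z is a reactant, so it increases.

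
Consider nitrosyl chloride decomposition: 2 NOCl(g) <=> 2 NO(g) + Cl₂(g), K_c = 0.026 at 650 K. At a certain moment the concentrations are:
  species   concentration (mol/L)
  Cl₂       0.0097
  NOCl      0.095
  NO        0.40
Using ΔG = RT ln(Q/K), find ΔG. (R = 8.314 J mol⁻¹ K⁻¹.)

ΔG = 10.2 kJ/mol

Q_c = [NO]²·[Cl₂] / [NOCl]² = (0.40)²·(0.0097) / (0.095)² = 0.172
ΔG = RT ln(Q_c/K_c) = (8.314 J mol⁻¹ K⁻¹)(650 K) × ln(0.172/0.026)
   = (5.404 kJ/mol)(1.889) = 10.2 kJ/mol
ΔG > 0, so the forward reaction is non-spontaneous (proceeds in reverse).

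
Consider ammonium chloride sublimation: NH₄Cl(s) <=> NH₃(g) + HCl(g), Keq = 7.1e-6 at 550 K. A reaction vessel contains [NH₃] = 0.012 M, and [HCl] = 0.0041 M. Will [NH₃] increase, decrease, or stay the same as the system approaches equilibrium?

decrease

(NH₄Cl is a pure solid — omitted from Q.)
Q = [NH₃]·[HCl] = (0.012)·(0.0041) = 4.9e-5
Q = 4.9e-5 > Keq = 7.1e-6: net reverse reaction.
NH₃ is a product, so it decreases.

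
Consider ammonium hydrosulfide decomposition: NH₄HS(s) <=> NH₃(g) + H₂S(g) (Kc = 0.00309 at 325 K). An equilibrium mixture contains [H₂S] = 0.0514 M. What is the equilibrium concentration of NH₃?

[NH₃] = 0.0601 M

(NH₄HS is a pure solid — omitted from Kc.)
At equilibrium, Kc = [NH₃]·[H₂S] = 0.00309.
([NH₃])·(0.0514) = 0.00309
[NH₃] = 0.0601 M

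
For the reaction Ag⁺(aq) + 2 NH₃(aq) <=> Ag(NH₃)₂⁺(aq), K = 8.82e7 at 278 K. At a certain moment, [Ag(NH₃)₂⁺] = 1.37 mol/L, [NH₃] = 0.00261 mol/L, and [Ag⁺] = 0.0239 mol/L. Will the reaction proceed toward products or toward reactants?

Q = [Ag(NH₃)₂⁺] / ([Ag⁺]·[NH₃]²) = (1.37) / ((0.0239)·(0.00261)²) = 8.41e6
Q = 8.41e6 < K = 8.82e7, so the forward reaction proceeds.

to the right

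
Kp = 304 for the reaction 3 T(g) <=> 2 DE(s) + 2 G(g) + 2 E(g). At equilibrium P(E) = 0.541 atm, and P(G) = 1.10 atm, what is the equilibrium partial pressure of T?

P(T) = 0.105 atm

(DE is a pure solid — omitted from Kp.)
At equilibrium, Kp = P(G)²·P(E)² / P(T)³ = 304.
(1.10)²·(0.541)² / (P(T))³ = 304
P(T)³ = 0.00116 ⇒ P(T) = 0.105 atm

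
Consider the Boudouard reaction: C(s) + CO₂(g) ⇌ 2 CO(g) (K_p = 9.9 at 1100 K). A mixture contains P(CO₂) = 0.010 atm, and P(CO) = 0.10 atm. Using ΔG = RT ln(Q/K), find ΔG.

ΔG = -21.0 kJ/mol

(C is a pure solid — omitted from Q_p.)
Q_p = P(CO)² / P(CO₂) = (0.10)² / (0.010) = 1.00
ΔG = RT ln(Q_p/K_p) = (8.314 J mol⁻¹ K⁻¹)(1100 K) × ln(1.00/9.9)
   = (9.145 kJ/mol)(-2.293) = -21.0 kJ/mol
ΔG < 0, so the forward reaction is spontaneous (proceeds forward).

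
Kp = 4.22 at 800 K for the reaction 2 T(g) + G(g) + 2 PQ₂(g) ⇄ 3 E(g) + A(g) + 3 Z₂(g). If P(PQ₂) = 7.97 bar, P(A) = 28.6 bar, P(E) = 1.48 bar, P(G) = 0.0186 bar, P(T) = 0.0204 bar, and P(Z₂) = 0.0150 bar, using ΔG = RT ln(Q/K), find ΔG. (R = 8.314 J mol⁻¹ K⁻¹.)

ΔG = -12.6 kJ/mol

Qp = P(E)³·P(A)·P(Z₂)³ / (P(T)²·P(G)·P(PQ₂)²) = (1.48)³·(28.6)·(0.0150)³ / ((0.0204)²·(0.0186)·(7.97)²) = 0.636
ΔG = RT ln(Qp/Kp) = (8.314 J mol⁻¹ K⁻¹)(800 K) × ln(0.636/4.22)
   = (6.651 kJ/mol)(-1.892) = -12.6 kJ/mol
ΔG < 0, so the forward reaction is spontaneous (proceeds forward).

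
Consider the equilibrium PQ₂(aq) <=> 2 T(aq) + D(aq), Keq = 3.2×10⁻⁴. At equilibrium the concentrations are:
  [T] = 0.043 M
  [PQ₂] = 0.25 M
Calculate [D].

[D] = 0.043 M

At equilibrium, Keq = [T]²·[D] / [PQ₂] = 3.2×10⁻⁴.
(0.043)²·([D]) / (0.25) = 3.2×10⁻⁴
[D] = 0.0433 = 0.043 M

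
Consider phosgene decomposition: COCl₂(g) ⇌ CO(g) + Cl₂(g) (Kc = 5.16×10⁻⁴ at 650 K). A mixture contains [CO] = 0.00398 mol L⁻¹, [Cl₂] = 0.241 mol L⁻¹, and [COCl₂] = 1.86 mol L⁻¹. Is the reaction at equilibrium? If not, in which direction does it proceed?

Qc = [CO]·[Cl₂] / [COCl₂] = (0.00398)·(0.241) / (1.86) = 5.16×10⁻⁴
Qc = 5.16×10⁻⁴ = Kc, so the system is already at equilibrium.

neither direction; the system is at equilibrium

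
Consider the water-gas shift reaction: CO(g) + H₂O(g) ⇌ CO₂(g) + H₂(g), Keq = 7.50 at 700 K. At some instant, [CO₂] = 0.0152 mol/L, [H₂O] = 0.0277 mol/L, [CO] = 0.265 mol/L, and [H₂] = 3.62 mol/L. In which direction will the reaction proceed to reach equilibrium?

Q = [CO₂]·[H₂] / ([CO]·[H₂O]) = (0.0152)·(3.62) / ((0.265)·(0.0277)) = 7.50
Q = 7.50 = Keq, so the system is already at equilibrium.

neither direction; the system is at equilibrium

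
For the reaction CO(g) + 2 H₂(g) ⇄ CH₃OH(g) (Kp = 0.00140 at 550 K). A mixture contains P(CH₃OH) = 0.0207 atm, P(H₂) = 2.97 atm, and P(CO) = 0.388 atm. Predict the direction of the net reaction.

Qp = P(CH₃OH) / (P(CO)·P(H₂)²) = (0.0207) / ((0.388)·(2.97)²) = 0.00605
Qp = 0.00605 > Kp = 0.00140, so the reverse reaction proceeds.

in the reverse direction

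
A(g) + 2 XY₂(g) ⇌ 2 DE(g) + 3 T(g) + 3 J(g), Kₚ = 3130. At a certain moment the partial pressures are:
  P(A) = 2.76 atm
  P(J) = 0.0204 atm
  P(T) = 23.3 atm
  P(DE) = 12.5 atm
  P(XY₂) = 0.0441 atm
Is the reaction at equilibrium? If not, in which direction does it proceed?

Qₚ = P(DE)²·P(T)³·P(J)³ / (P(A)·P(XY₂)²) = (12.5)²·(23.3)³·(0.0204)³ / ((2.76)·(0.0441)²) = 3130
Qₚ = 3130 = Kₚ, so the system is already at equilibrium.

at equilibrium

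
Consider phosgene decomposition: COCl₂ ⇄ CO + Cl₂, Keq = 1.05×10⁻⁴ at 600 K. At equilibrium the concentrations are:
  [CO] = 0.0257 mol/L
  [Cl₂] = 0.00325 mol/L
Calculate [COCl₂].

[COCl₂] = 0.795 mol/L

At equilibrium, Keq = [CO]·[Cl₂] / [COCl₂] = 1.05×10⁻⁴.
(0.0257)·(0.00325) / ([COCl₂]) = 1.05×10⁻⁴
[COCl₂] = 0.795 mol/L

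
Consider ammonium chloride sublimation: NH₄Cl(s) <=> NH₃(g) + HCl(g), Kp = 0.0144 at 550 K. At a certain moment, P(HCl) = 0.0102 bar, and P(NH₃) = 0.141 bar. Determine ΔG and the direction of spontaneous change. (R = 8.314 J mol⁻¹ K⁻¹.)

(NH₄Cl is a pure solid — omitted from Qp.)
Qp = P(NH₃)·P(HCl) = (0.141)·(0.0102) = 0.00144
ΔG = RT ln(Qp/Kp) = (8.314 J mol⁻¹ K⁻¹)(550 K) × ln(0.00144/0.0144)
   = (4.573 kJ/mol)(-2.303) = -10.5 kJ/mol
ΔG < 0, so the forward reaction is spontaneous (proceeds forward).

ΔG = -10.5 kJ/mol; the forward reaction is spontaneous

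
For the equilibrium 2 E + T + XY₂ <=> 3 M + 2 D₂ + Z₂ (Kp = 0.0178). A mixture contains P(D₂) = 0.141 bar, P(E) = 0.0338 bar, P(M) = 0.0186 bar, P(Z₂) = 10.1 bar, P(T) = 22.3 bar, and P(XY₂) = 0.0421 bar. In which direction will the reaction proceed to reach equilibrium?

toward products

Qp = P(M)³·P(D₂)²·P(Z₂) / (P(E)²·P(T)·P(XY₂)) = (0.0186)³·(0.141)²·(10.1) / ((0.0338)²·(22.3)·(0.0421)) = 0.00120
Qp = 0.00120 < Kp = 0.0178, so the forward reaction proceeds.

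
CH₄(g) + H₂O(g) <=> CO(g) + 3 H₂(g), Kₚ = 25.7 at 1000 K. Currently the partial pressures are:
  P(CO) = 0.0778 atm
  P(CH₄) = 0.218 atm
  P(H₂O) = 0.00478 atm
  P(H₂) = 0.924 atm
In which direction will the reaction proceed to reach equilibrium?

to the left

Qₚ = P(CO)·P(H₂)³ / (P(CH₄)·P(H₂O)) = (0.0778)·(0.924)³ / ((0.218)·(0.00478)) = 58.9
Qₚ = 58.9 > Kₚ = 25.7, so the reverse reaction proceeds.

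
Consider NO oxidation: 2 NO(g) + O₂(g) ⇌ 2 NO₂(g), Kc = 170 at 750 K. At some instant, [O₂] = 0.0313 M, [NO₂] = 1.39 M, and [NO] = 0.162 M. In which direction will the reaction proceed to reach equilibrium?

Qc = [NO₂]² / ([NO]²·[O₂]) = (1.39)² / ((0.162)²·(0.0313)) = 2350
Qc = 2350 > Kc = 170, so the reverse reaction proceeds.

toward reactants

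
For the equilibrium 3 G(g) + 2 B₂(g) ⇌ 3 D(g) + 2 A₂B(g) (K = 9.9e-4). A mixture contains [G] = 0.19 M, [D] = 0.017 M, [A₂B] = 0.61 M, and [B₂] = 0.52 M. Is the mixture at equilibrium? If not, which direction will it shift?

yes, at equilibrium

Q = [D]³·[A₂B]² / ([G]³·[B₂]²) = (0.017)³·(0.61)² / ((0.19)³·(0.52)²) = 9.9e-4
Q = 9.9e-4 = K; the system is at equilibrium.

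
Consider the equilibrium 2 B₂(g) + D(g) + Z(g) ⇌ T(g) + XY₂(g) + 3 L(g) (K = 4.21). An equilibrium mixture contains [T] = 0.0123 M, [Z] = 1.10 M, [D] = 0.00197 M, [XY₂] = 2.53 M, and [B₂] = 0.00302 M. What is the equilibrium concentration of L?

[L] = 0.0139 M

At equilibrium, K = [T]·[XY₂]·[L]³ / ([B₂]²·[D]·[Z]) = 4.21.
(0.0123)·(2.53)·([L])³ / ((0.00302)²·(0.00197)·(1.10)) = 4.21
[L]³ = 2.67×10⁻⁶ ⇒ [L] = 0.0139 M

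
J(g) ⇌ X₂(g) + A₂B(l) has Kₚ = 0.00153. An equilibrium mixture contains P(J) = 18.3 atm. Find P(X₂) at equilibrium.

P(X₂) = 0.0280 atm

(A₂B is a pure liquid — omitted from Kₚ.)
At equilibrium, Kₚ = P(X₂) / P(J) = 0.00153.
(P(X₂)) / (18.3) = 0.00153
P(X₂) = 0.0280 atm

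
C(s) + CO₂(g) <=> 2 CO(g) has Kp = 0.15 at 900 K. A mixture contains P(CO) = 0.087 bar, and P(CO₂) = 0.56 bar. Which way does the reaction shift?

forward (toward products)

(C is a pure solid — omitted from Qp.)
Qp = P(CO)² / P(CO₂) = (0.087)² / (0.56) = 0.014
Qp = 0.014 < Kp = 0.15, so the forward reaction proceeds.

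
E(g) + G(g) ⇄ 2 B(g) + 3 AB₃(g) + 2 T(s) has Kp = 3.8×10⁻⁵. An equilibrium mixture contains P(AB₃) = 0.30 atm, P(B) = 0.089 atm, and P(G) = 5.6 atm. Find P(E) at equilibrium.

(T is a pure solid — omitted from Kp.)
At equilibrium, Kp = P(B)²·P(AB₃)³ / (P(E)·P(G)) = 3.8×10⁻⁵.
(0.089)²·(0.30)³ / ((P(E))·(5.6)) = 3.8×10⁻⁵
P(E) = 1.01 = 1.0 atm

P(E) = 1.0 atm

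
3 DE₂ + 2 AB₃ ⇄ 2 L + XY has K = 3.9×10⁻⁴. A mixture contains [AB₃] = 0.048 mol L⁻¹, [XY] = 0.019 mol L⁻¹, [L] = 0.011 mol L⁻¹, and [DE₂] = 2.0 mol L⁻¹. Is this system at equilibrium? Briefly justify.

no; Q < K, reaction proceeds forward

Q = [L]²·[XY] / ([DE₂]³·[AB₃]²) = (0.011)²·(0.019) / ((2.0)³·(0.048)²) = 1.2×10⁻⁴
Q = 1.2×10⁻⁴ < K = 3.9×10⁻⁴: net forward reaction.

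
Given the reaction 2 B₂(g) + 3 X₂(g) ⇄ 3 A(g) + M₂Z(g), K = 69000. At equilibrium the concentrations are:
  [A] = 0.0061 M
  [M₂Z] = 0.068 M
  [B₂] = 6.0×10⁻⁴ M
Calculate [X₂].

[X₂] = 0.0085 M

At equilibrium, K = [A]³·[M₂Z] / ([B₂]²·[X₂]³) = 69000.
(0.0061)³·(0.068) / ((6.0×10⁻⁴)²·([X₂])³) = 69000
[X₂]³ = 6.21×10⁻⁷ ⇒ [X₂] = 0.0085 M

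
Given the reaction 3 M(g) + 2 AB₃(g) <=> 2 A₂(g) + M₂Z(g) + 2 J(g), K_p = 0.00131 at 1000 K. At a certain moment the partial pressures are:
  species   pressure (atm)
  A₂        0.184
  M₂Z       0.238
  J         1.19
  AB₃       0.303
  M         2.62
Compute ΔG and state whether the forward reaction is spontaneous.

ΔG = 13.8 kJ/mol; the forward reaction is non-spontaneous

Q_p = P(A₂)²·P(M₂Z)·P(J)² / (P(M)³·P(AB₃)²) = (0.184)²·(0.238)·(1.19)² / ((2.62)³·(0.303)²) = 0.00691
ΔG = RT ln(Q_p/K_p) = (8.314 J mol⁻¹ K⁻¹)(1000 K) × ln(0.00691/0.00131)
   = (8.314 kJ/mol)(1.663) = 13.8 kJ/mol
ΔG > 0, so the forward reaction is non-spontaneous (proceeds in reverse).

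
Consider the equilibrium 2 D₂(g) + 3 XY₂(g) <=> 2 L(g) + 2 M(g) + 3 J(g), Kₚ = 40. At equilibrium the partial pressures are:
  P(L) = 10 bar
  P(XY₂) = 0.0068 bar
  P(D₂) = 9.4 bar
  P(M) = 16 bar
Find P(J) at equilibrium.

At equilibrium, Kₚ = P(L)²·P(M)²·P(J)³ / (P(D₂)²·P(XY₂)³) = 40.
(10)²·(16)²·(P(J))³ / ((9.4)²·(0.0068)³) = 40
P(J)³ = 4.34×10⁻⁸ ⇒ P(J) = 0.0035 bar

P(J) = 0.0035 bar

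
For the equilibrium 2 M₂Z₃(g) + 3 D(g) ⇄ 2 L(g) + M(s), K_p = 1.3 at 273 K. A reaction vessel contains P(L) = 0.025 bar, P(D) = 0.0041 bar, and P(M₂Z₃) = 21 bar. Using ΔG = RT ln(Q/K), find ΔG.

(M is a pure solid — omitted from Q_p.)
Q_p = P(L)² / (P(M₂Z₃)²·P(D)³) = (0.025)² / ((21)²·(0.0041)³) = 20.6
ΔG = RT ln(Q_p/K_p) = (8.314 J mol⁻¹ K⁻¹)(273 K) × ln(20.6/1.3)
   = (2.270 kJ/mol)(2.763) = 6.27 kJ/mol
ΔG > 0, so the forward reaction is non-spontaneous (proceeds in reverse).

ΔG = 6.27 kJ/mol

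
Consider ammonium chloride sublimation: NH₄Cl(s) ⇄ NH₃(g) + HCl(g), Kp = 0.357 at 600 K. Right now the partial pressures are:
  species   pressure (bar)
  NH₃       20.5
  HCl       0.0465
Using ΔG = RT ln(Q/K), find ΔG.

(NH₄Cl is a pure solid — omitted from Qp.)
Qp = P(NH₃)·P(HCl) = (20.5)·(0.0465) = 0.953
ΔG = RT ln(Qp/Kp) = (8.314 J mol⁻¹ K⁻¹)(600 K) × ln(0.953/0.357)
   = (4.988 kJ/mol)(0.9819) = 4.90 kJ/mol
ΔG > 0, so the forward reaction is non-spontaneous (proceeds in reverse).

ΔG = 4.90 kJ/mol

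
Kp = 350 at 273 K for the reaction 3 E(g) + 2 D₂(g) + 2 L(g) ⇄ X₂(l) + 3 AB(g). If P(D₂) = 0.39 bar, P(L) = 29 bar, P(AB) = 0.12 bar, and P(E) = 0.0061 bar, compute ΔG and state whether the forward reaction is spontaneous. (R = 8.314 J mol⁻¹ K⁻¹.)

(X₂ is a pure liquid — omitted from Qp.)
Qp = P(AB)³ / (P(E)³·P(D₂)²·P(L)²) = (0.12)³ / ((0.0061)³·(0.39)²·(29)²) = 59.5
ΔG = RT ln(Qp/Kp) = (8.314 J mol⁻¹ K⁻¹)(273 K) × ln(59.5/350)
   = (2.270 kJ/mol)(-1.772) = -4.02 kJ/mol
ΔG < 0, so the forward reaction is spontaneous (proceeds forward).

ΔG = -4.02 kJ/mol; the forward reaction is spontaneous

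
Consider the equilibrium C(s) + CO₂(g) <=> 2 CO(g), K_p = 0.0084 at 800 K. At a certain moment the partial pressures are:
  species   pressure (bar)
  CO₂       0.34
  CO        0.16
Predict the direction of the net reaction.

in the reverse direction

(C is a pure solid — omitted from Q_p.)
Q_p = P(CO)² / P(CO₂) = (0.16)² / (0.34) = 0.075
Q_p = 0.075 > K_p = 0.0084, so the reverse reaction proceeds.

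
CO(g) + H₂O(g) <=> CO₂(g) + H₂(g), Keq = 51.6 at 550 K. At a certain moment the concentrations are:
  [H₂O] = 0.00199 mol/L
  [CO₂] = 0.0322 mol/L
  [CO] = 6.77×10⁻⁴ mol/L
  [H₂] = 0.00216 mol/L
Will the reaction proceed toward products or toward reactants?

Q = [CO₂]·[H₂] / ([CO]·[H₂O]) = (0.0322)·(0.00216) / ((6.77×10⁻⁴)·(0.00199)) = 51.6
Q = 51.6 = Keq, so the system is already at equilibrium.

no net change (already at equilibrium)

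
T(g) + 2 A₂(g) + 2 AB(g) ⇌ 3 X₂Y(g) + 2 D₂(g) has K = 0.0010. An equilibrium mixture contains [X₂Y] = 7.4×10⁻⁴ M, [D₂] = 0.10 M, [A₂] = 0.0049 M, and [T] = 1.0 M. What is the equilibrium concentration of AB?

At equilibrium, K = [X₂Y]³·[D₂]² / ([T]·[A₂]²·[AB]²) = 0.0010.
(7.4×10⁻⁴)³·(0.10)² / ((1.0)·(0.0049)²·([AB])²) = 0.0010
[AB]² = 1.69×10⁻⁴ ⇒ [AB] = 0.013 M

[AB] = 0.013 M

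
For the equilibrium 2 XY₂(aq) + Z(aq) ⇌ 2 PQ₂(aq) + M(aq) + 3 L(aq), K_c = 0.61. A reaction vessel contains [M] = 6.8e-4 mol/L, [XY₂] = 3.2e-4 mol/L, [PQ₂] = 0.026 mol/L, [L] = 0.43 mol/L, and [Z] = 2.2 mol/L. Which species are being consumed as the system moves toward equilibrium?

XY₂, Z (reactants)

Q_c = [PQ₂]²·[M]·[L]³ / ([XY₂]²·[Z]) = (0.026)²·(6.8e-4)·(0.43)³ / ((3.2e-4)²·(2.2)) = 0.16
Q_c = 0.16 < K_c = 0.61: net forward reaction.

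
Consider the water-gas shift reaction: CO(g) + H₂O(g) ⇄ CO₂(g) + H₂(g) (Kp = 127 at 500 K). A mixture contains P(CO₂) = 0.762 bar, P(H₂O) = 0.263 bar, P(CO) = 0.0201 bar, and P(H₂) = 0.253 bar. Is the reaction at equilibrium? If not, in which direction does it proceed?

Qp = P(CO₂)·P(H₂) / (P(CO)·P(H₂O)) = (0.762)·(0.253) / ((0.0201)·(0.263)) = 36.5
Qp = 36.5 < Kp = 127, so the forward reaction proceeds.

to the right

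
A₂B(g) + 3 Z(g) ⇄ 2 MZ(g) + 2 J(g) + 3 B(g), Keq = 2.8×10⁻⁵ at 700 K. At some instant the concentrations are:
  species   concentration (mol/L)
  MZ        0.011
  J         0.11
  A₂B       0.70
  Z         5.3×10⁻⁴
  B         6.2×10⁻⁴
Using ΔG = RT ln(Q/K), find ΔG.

Q = [MZ]²·[J]²·[B]³ / ([A₂B]·[Z]³) = (0.011)²·(0.11)²·(6.2×10⁻⁴)³ / ((0.70)·(5.3×10⁻⁴)³) = 3.35×10⁻⁶
ΔG = RT ln(Q/Keq) = (8.314 J mol⁻¹ K⁻¹)(700 K) × ln(3.35×10⁻⁶/2.8×10⁻⁵)
   = (5.820 kJ/mol)(-2.123) = -12.4 kJ/mol
ΔG < 0, so the forward reaction is spontaneous (proceeds forward).

ΔG = -12.4 kJ/mol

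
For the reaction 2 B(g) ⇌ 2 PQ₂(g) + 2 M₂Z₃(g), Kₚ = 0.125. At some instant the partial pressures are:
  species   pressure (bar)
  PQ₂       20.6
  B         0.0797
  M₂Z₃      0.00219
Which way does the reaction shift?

toward reactants

Qₚ = P(PQ₂)²·P(M₂Z₃)² / P(B)² = (20.6)²·(0.00219)² / (0.0797)² = 0.320
Qₚ = 0.320 > Kₚ = 0.125, so the reverse reaction proceeds.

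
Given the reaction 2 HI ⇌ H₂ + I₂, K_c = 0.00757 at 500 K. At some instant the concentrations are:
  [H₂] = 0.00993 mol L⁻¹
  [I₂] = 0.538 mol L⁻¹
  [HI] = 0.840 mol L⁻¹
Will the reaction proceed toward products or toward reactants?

no net change (already at equilibrium)

Q_c = [H₂]·[I₂] / [HI]² = (0.00993)·(0.538) / (0.840)² = 0.00757
Q_c = 0.00757 = K_c, so the system is already at equilibrium.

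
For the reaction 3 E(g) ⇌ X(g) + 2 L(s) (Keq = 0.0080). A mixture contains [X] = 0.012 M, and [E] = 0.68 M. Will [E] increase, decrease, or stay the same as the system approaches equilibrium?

increase

(L is a pure solid — omitted from Q.)
Q = [X] / [E]³ = (0.012) / (0.68)³ = 0.038
Q = 0.038 > Keq = 0.0080: net reverse reaction.
E is a reactant, so it increases.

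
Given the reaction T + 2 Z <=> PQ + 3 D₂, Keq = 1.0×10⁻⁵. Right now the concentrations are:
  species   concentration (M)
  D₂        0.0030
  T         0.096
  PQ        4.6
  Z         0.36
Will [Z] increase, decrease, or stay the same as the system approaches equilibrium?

Q = [PQ]·[D₂]³ / ([T]·[Z]²) = (4.6)·(0.0030)³ / ((0.096)·(0.36)²) = 1.0×10⁻⁵
Q = 1.0×10⁻⁵ = Keq; the system is at equilibrium.

stay the same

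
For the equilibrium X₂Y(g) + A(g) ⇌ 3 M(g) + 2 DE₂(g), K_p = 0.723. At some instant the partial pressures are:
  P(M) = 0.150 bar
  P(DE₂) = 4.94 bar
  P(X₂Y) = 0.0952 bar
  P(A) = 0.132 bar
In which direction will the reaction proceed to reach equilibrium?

toward reactants

Q_p = P(M)³·P(DE₂)² / (P(X₂Y)·P(A)) = (0.150)³·(4.94)² / ((0.0952)·(0.132)) = 6.55
Q_p = 6.55 > K_p = 0.723, so the reverse reaction proceeds.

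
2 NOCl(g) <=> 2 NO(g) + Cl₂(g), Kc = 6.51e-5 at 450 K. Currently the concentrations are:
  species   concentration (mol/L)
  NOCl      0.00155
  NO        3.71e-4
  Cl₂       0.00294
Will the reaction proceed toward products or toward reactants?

Qc = [NO]²·[Cl₂] / [NOCl]² = (3.71e-4)²·(0.00294) / (0.00155)² = 1.68e-4
Qc = 1.68e-4 > Kc = 6.51e-5, so the reverse reaction proceeds.

to the left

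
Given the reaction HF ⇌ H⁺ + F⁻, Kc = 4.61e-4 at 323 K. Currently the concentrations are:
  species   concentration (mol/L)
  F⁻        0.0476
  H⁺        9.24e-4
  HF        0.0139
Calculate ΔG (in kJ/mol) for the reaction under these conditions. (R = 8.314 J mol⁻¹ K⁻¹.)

ΔG = 5.17 kJ/mol

Qc = [H⁺]·[F⁻] / [HF] = (9.24e-4)·(0.0476) / (0.0139) = 0.00316
ΔG = RT ln(Qc/Kc) = (8.314 J mol⁻¹ K⁻¹)(323 K) × ln(0.00316/4.61e-4)
   = (2.685 kJ/mol)(1.925) = 5.17 kJ/mol
ΔG > 0, so the forward reaction is non-spontaneous (proceeds in reverse).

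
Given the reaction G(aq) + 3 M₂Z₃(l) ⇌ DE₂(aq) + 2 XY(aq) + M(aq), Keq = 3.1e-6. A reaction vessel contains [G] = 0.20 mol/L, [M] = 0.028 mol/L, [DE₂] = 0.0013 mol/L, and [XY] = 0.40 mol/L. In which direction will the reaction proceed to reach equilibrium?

toward reactants

(M₂Z₃ is a pure liquid — omitted from Q.)
Q = [DE₂]·[XY]²·[M] / [G] = (0.0013)·(0.40)²·(0.028) / (0.20) = 2.9e-5
Q = 2.9e-5 > Keq = 3.1e-6, so the reverse reaction proceeds.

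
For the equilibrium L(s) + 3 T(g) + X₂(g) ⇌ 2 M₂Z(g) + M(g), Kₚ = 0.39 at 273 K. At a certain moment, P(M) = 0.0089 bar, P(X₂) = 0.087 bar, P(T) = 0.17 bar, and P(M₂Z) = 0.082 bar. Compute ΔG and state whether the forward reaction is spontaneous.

(L is a pure solid — omitted from Qₚ.)
Qₚ = P(M₂Z)²·P(M) / (P(T)³·P(X₂)) = (0.082)²·(0.0089) / ((0.17)³·(0.087)) = 0.140
ΔG = RT ln(Qₚ/Kₚ) = (8.314 J mol⁻¹ K⁻¹)(273 K) × ln(0.140/0.39)
   = (2.270 kJ/mol)(-1.025) = -2.33 kJ/mol
ΔG < 0, so the forward reaction is spontaneous (proceeds forward).

ΔG = -2.33 kJ/mol; the forward reaction is spontaneous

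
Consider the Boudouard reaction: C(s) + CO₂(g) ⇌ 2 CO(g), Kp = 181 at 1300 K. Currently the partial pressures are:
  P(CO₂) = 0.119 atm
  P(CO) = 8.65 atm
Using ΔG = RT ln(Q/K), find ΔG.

(C is a pure solid — omitted from Qp.)
Qp = P(CO)² / P(CO₂) = (8.65)² / (0.119) = 629
ΔG = RT ln(Qp/Kp) = (8.314 J mol⁻¹ K⁻¹)(1300 K) × ln(629/181)
   = (10.81 kJ/mol)(1.246) = 13.5 kJ/mol
ΔG > 0, so the forward reaction is non-spontaneous (proceeds in reverse).

ΔG = 13.5 kJ/mol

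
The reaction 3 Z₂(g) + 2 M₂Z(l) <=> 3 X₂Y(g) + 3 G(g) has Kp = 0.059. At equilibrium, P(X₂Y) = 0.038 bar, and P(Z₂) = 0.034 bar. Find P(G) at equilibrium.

(M₂Z is a pure liquid — omitted from Kp.)
At equilibrium, Kp = P(X₂Y)³·P(G)³ / P(Z₂)³ = 0.059.
(0.038)³·(P(G))³ / (0.034)³ = 0.059
P(G)³ = 0.0423 ⇒ P(G) = 0.35 bar

P(G) = 0.35 bar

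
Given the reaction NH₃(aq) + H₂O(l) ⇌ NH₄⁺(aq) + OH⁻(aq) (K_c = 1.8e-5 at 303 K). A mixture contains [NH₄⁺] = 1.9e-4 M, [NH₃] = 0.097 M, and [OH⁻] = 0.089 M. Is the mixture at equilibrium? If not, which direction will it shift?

(H₂O is a pure liquid — omitted from Q_c.)
Q_c = [NH₄⁺]·[OH⁻] / [NH₃] = (1.9e-4)·(0.089) / (0.097) = 1.7e-4
Q_c = 1.7e-4 > K_c = 1.8e-5: net reverse reaction.

no; Q > K, reaction proceeds in reverse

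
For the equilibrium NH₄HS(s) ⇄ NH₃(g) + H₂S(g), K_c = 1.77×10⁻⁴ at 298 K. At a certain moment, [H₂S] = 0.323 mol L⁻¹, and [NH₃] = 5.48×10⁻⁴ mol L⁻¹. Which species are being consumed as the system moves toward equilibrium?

(NH₄HS is a pure solid — omitted from Q_c.)
Q_c = [NH₃]·[H₂S] = (5.48×10⁻⁴)·(0.323) = 1.77×10⁻⁴
Q_c = 1.77×10⁻⁴ = K_c; the system is at equilibrium.

none (at equilibrium)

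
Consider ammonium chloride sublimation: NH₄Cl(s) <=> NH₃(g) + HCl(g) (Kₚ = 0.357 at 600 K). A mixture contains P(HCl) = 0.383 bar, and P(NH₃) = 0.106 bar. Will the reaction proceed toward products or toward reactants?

(NH₄Cl is a pure solid — omitted from Qₚ.)
Qₚ = P(NH₃)·P(HCl) = (0.106)·(0.383) = 0.0406
Qₚ = 0.0406 < Kₚ = 0.357, so the forward reaction proceeds.

forward (toward products)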